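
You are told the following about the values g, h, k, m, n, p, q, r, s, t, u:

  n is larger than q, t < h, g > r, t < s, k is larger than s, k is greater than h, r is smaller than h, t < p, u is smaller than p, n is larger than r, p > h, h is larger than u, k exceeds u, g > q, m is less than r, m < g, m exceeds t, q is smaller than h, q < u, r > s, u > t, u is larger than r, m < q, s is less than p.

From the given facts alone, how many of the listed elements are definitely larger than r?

6

Directly above r: g, u, h, n.
One step further: p, k (6 so far).
Nothing else is reachable above r; 6 in all.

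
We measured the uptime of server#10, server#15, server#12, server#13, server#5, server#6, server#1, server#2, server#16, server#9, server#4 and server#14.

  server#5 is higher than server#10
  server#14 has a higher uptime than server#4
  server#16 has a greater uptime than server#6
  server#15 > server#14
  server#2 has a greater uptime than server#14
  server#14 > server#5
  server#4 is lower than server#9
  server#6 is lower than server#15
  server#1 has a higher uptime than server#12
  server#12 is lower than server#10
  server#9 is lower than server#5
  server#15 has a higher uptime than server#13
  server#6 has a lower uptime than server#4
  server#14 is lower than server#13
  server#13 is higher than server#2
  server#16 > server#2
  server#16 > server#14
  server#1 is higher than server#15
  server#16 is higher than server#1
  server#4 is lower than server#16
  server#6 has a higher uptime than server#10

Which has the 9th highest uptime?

The consecutive relations fix a unique order: server#12 < server#10 < server#6 < server#4 < server#9 < server#5 < server#14 < server#2 < server#13 < server#15 < server#1 < server#16.
The 9th largest is server#4.

server#4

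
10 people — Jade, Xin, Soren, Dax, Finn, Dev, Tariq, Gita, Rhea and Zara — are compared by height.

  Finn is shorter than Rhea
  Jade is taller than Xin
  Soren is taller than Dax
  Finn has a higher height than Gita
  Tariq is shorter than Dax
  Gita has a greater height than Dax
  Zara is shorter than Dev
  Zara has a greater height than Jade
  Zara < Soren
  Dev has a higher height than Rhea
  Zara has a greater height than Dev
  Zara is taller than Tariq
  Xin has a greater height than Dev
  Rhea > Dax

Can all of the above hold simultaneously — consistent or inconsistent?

inconsistent

Chaining the given relations yields Dev < Xin < Jade < Zara, so Dev < Zara. But one relation states Zara < Dev. These cannot both hold.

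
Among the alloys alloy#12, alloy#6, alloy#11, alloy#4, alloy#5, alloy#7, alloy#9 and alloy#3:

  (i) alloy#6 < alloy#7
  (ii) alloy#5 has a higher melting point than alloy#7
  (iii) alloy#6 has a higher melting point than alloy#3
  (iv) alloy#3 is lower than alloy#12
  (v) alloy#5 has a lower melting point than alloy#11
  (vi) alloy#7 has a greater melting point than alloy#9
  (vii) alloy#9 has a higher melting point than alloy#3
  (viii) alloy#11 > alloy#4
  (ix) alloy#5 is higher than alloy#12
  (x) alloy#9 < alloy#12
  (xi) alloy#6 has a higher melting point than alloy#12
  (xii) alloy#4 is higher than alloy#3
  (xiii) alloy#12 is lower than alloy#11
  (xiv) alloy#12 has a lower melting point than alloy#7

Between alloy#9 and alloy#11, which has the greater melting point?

Following the relations from alloy#9: alloy#9 < alloy#12 < alloy#6 < alloy#7 < alloy#5 < alloy#11.
So alloy#9 < alloy#11; alloy#11 is the higher of the two.

alloy#11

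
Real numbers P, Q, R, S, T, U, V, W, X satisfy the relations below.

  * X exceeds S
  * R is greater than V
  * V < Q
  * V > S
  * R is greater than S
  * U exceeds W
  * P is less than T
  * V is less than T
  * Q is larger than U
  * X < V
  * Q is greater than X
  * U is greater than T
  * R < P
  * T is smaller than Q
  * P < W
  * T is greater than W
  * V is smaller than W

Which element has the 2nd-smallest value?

Piecing the relations together gives one ordering: S < X < V < R < P < W < T < U < Q.
The 2nd smallest is X.

X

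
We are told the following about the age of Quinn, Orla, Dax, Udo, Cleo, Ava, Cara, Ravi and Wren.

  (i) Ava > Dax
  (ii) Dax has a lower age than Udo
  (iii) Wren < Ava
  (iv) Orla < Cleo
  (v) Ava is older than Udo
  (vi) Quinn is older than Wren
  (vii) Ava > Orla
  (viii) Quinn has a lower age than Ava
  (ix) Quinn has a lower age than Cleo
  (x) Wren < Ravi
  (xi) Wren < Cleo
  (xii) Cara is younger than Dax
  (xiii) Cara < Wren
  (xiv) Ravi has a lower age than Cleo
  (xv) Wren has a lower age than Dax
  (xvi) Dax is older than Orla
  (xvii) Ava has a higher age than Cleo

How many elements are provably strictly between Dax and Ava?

The relations place Dax below Ava. An element lies strictly between them when it is forced above Dax and also forced below Ava.
Above Dax: {Udo}. Below Ava: {Cara, Orla, Wren, Ravi, Quinn, Cleo, Udo}.
Intersection: {Udo} — 1.

1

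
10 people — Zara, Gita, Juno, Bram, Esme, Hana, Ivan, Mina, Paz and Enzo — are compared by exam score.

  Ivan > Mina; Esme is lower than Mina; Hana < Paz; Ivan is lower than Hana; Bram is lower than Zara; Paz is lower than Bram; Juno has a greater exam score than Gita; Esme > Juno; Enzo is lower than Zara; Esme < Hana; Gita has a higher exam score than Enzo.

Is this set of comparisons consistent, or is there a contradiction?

The single ordering Enzo < Gita < Juno < Esme < Mina < Ivan < Hana < Paz < Bram < Zara satisfies every listed relation, so no contradiction arises.

consistent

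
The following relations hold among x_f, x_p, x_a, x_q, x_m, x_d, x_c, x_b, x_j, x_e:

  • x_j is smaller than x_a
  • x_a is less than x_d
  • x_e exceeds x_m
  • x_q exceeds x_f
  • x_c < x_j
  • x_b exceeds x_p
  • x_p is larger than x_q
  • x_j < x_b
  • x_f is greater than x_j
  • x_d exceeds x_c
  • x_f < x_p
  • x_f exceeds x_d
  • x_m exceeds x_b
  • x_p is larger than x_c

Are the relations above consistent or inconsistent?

consistent

Every relation is compatible with x_c < x_j < x_a < x_d < x_f < x_q < x_p < x_b < x_m < x_e; the set is consistent.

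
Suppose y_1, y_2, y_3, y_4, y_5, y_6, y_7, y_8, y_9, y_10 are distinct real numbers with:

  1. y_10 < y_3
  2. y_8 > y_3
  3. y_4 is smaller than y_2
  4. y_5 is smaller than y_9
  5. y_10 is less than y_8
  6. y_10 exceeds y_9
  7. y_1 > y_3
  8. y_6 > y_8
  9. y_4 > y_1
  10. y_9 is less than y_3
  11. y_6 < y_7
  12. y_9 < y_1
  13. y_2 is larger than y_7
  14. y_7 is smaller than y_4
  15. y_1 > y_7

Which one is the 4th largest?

Piecing the relations together gives one ordering: y_5 < y_9 < y_10 < y_3 < y_8 < y_6 < y_7 < y_1 < y_4 < y_2.
The 4th largest is y_7.

y_7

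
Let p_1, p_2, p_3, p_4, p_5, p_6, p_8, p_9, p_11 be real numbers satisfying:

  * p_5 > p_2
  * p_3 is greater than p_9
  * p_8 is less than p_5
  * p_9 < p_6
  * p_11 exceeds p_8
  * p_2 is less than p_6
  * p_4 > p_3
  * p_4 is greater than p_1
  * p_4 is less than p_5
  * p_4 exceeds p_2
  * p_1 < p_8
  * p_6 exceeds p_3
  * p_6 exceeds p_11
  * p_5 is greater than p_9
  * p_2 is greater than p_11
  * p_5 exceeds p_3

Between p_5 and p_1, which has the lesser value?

p_1

Chaining the given relations: p_1 < p_8 < p_11 < p_2 < p_4 < p_5.
So p_1 < p_5; p_1 is the smaller of the two.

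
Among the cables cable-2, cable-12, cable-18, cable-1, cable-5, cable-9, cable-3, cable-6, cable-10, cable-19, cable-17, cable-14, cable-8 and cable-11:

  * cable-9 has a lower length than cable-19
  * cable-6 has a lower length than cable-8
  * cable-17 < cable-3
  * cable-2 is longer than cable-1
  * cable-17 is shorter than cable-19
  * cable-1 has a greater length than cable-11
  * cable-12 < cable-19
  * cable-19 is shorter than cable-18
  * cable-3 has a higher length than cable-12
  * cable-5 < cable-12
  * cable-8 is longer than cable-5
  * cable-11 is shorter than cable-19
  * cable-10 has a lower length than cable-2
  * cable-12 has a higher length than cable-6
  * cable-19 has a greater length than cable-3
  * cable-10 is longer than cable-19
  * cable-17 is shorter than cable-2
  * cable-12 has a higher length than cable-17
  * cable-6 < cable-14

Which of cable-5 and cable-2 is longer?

cable-5 < cable-12 and cable-12 < cable-3 give cable-5 < cable-3.
Then cable-3 < cable-19 extends the chain to cable-19.
Then cable-19 < cable-10 extends the chain to cable-10.
Then cable-10 < cable-2 extends the chain to cable-2.
So cable-5 < cable-2; cable-2 is the longer of the two.

cable-2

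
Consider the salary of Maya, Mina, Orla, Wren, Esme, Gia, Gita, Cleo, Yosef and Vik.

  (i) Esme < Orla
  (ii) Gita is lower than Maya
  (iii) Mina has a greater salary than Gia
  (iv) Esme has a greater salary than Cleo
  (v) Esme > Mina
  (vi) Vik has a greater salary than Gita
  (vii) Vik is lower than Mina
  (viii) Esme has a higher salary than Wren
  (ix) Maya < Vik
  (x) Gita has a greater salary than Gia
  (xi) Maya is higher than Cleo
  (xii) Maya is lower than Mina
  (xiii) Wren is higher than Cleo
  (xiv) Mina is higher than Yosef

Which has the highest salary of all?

Orla

Cleo is not greatest since Cleo < Wren; Yosef is not greatest since Yosef < Mina; Gia is not greatest since Gia < Gita; Gita is not greatest since Gita < Maya; Maya is not greatest since Maya < Mina; Vik is not greatest since Vik < Mina; Mina is not greatest since Mina < Esme; Wren is not greatest since Wren < Esme; Esme is not greatest since Esme < Orla.
Only Orla has nothing above it, so Orla is the highest salary.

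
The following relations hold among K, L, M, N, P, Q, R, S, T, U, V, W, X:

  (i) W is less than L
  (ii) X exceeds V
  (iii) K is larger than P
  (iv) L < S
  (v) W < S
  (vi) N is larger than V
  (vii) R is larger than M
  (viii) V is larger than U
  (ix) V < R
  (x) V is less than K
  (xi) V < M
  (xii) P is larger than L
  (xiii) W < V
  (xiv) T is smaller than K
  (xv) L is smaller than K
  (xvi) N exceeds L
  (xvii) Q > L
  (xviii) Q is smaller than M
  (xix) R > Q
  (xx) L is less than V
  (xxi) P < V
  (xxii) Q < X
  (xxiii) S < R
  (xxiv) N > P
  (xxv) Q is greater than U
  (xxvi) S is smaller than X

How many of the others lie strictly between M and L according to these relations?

Chaining upward from L reaches: Q, P, V, S, R, N, X, K.
Chaining downward from M reaches: U, W, Q, P, V.
Strictly between L and M are those in both lists: Q, P, V — 3 elements.

3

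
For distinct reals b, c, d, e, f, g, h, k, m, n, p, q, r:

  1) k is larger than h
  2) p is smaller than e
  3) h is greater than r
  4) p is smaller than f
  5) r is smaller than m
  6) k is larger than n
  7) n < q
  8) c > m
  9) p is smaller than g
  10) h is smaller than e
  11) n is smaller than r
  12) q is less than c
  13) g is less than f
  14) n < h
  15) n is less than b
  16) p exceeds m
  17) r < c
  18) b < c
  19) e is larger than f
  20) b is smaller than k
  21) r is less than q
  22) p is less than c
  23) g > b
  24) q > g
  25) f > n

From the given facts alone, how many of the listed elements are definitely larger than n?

Directly above n: r, b, h, f, q, k.
One step further: m, g, e, c (10 so far).
One step further: p (11 so far).
Nothing else is reachable above n; 11 in all.

11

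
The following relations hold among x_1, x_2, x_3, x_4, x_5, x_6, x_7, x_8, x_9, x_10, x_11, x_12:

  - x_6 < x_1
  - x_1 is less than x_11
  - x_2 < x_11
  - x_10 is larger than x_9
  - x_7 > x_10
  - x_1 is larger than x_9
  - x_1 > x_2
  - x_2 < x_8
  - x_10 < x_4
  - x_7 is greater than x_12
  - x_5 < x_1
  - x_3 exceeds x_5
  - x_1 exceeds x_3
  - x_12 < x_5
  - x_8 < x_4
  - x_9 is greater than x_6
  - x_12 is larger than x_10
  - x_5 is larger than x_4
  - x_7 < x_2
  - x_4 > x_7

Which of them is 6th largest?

x_8

Piecing the relations together gives one ordering: x_6 < x_9 < x_10 < x_12 < x_7 < x_2 < x_8 < x_4 < x_5 < x_3 < x_1 < x_11.
The 6th largest is x_8.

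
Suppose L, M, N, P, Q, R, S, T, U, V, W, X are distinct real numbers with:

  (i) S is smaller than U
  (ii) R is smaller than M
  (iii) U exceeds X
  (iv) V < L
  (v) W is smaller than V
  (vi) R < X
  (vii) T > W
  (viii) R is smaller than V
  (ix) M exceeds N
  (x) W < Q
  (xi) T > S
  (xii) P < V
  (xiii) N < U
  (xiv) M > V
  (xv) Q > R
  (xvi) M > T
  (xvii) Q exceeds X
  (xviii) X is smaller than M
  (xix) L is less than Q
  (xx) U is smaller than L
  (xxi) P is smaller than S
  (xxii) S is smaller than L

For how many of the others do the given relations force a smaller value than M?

8

The elements the relations force below M are R, W, X, P, V, N, S, T — no chain reaches any other.
That is 8.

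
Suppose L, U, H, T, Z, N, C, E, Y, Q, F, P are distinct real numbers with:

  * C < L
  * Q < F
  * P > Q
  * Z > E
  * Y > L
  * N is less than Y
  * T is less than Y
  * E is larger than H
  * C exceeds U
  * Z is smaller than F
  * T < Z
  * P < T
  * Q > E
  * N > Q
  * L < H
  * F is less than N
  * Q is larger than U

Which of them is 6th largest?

P

The consecutive relations fix a unique order: U < C < L < H < E < Q < P < T < Z < F < N < Y.
The 6th largest is P.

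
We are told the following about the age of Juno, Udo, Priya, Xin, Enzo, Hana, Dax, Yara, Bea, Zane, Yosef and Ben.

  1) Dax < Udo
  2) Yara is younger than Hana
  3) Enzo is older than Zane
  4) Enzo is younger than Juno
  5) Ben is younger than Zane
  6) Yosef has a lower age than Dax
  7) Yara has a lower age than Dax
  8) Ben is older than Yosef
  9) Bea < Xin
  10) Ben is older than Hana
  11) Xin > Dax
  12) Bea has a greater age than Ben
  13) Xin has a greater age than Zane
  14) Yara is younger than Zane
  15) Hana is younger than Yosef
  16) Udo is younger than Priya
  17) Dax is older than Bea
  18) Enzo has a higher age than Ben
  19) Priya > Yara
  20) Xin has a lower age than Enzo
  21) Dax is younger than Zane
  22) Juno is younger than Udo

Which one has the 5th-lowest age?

Piecing the relations together gives one ordering: Yara < Hana < Yosef < Ben < Bea < Dax < Zane < Xin < Enzo < Juno < Udo < Priya.
The 5th smallest is Bea.

Bea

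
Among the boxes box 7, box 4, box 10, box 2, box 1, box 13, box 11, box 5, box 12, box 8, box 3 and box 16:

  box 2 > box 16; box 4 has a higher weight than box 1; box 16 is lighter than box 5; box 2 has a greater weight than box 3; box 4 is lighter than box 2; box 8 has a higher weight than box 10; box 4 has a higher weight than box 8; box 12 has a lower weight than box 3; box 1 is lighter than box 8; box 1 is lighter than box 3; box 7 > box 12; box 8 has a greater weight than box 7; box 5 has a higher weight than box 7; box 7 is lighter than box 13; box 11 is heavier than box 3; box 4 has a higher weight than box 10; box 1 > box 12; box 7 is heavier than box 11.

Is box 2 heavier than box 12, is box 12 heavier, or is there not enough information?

box 2

Link the given pairs in sequence: box 12 < box 1; box 1 < box 3; box 3 < box 11; box 11 < box 7; box 7 < box 8; box 8 < box 4; box 4 < box 2.
Chaining these gives box 12 < box 1 < box 3 < box 11 < box 7 < box 8 < box 4 < box 2.
So box 2 is heavier.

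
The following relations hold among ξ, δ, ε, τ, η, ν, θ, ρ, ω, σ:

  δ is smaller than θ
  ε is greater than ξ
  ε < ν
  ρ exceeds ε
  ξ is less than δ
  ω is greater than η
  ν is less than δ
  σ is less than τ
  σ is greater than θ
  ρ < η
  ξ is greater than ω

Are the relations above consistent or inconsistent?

We have ε < ρ stated directly, yet also ρ < η < ω < ξ < ε by chaining the others — so ρ < ε. Contradiction.

inconsistent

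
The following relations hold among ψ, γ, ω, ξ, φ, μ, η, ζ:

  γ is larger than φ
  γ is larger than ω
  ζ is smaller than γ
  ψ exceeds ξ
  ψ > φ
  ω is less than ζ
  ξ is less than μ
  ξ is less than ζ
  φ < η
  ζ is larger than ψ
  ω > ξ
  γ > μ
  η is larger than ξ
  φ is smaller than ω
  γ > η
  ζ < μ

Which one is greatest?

Chaining downward from γ: directly below it, φ, ω, ζ, η, μ; then ξ, ψ.
That covers every other element, and nothing is given above γ, so γ is the greatest.

γ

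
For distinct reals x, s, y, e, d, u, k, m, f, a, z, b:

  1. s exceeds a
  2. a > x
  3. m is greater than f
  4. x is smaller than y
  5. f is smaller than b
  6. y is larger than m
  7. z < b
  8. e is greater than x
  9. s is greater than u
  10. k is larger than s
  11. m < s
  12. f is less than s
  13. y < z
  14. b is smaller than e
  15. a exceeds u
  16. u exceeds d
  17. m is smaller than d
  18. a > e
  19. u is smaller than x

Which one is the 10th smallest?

Piecing the relations together gives one ordering: f < m < d < u < x < y < z < b < e < a < s < k.
Counting 10 from the smallest end gives a.

a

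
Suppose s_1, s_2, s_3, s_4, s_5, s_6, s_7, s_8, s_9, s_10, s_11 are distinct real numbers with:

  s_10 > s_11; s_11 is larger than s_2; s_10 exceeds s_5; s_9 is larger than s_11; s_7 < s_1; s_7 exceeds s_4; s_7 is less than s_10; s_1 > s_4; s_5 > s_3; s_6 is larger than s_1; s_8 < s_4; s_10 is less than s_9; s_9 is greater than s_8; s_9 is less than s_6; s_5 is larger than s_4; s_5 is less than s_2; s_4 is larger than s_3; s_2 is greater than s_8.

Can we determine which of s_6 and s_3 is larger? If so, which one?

s_6

Chaining the given relations: s_3 < s_4 < s_5 < s_2 < s_11 < s_10 < s_9 < s_6.
So s_6 is larger.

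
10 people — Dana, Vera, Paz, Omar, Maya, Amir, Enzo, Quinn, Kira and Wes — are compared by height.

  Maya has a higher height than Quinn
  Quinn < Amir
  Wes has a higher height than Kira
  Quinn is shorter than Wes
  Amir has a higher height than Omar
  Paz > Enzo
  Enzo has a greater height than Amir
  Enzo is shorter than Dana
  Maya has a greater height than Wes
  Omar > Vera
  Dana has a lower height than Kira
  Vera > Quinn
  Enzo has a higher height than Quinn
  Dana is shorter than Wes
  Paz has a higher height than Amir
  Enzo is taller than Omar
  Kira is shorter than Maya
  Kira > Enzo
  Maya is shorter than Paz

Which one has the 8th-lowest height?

The consecutive relations fix a unique order: Quinn < Vera < Omar < Amir < Enzo < Dana < Kira < Wes < Maya < Paz.
The 8th smallest is Wes.

Wes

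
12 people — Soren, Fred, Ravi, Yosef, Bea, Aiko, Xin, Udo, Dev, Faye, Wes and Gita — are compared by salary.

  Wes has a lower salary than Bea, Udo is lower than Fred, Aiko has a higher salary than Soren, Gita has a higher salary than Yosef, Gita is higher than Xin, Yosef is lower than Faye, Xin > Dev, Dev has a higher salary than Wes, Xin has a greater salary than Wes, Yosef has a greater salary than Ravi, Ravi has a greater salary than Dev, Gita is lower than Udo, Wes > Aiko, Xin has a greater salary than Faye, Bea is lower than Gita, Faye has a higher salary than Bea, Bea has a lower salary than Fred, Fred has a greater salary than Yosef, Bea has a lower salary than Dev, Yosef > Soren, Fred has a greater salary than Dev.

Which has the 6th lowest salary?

Piecing the relations together gives one ordering: Soren < Aiko < Wes < Bea < Dev < Ravi < Yosef < Faye < Xin < Gita < Udo < Fred.
The 6th smallest is Ravi.

Ravi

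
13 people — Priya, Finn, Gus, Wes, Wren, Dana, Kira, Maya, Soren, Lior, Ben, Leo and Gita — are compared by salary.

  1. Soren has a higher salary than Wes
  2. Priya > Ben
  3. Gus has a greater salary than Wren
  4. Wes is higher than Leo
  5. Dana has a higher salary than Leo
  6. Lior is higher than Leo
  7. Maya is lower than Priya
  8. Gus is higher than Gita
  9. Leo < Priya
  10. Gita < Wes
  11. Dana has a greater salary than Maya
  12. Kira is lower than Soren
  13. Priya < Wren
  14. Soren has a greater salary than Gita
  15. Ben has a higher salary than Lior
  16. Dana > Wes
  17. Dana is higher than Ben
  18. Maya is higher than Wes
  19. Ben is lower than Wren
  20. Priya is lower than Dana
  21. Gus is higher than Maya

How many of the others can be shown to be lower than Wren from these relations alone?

7

Directly below Wren: Ben, Priya.
One step further: Leo, Lior, Maya (5 so far).
One step further: Wes (6 so far).
One step further: Gita (7 so far).
Nothing else is reachable below Wren; 7 in all.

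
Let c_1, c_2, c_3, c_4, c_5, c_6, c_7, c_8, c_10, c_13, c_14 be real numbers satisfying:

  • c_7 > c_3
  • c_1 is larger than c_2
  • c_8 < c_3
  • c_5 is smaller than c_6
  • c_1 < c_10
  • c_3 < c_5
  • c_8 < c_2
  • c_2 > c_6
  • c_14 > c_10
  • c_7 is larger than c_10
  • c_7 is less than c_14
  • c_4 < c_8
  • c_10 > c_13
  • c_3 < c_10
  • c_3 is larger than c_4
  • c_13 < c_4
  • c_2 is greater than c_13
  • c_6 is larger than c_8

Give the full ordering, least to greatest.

c_13 < c_4 < c_8 < c_3 < c_5 < c_6 < c_2 < c_1 < c_10 < c_7 < c_14

The consecutive links are each given: c_13 < c_4; c_4 < c_8; c_8 < c_3; c_3 < c_5; c_5 < c_6; c_6 < c_2; c_2 < c_1; c_1 < c_10; c_10 < c_7; c_7 < c_14.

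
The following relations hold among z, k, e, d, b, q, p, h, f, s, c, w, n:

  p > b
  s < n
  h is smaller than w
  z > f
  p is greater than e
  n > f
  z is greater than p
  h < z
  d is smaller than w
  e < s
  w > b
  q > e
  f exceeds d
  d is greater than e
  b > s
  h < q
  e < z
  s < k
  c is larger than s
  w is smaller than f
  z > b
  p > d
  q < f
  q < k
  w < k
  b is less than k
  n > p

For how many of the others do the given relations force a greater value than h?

The elements the relations force above h are q, w, f, z, n, k — no chain reaches any other.
That is 6.

6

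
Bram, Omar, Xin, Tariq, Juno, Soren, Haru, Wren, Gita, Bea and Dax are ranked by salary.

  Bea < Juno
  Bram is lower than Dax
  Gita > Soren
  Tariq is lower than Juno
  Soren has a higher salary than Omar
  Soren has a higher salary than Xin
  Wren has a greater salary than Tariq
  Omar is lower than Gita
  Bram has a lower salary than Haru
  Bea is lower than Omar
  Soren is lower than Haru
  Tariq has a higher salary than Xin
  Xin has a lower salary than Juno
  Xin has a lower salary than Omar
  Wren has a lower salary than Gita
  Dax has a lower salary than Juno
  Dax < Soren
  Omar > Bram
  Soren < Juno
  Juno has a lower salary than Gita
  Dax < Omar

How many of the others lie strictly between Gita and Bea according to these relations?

3

The relations place Bea below Gita. An element lies strictly between them when it is forced above Bea and also forced below Gita.
Above Bea: {Omar, Soren, Juno, Haru}. Below Gita: {Bram, Xin, Tariq, Dax, Omar, Soren, Juno, Wren}.
Intersection: {Omar, Soren, Juno} — 3.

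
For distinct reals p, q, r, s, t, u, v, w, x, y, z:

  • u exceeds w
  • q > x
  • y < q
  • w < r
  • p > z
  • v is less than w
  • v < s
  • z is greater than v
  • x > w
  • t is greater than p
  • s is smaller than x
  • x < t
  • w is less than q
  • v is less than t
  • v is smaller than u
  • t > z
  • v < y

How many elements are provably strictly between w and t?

Chaining upward from w reaches: u, r, x, q.
Chaining downward from t reaches: v, z, p, s, x.
Strictly between w and t are those in both lists: x — 1 element.

1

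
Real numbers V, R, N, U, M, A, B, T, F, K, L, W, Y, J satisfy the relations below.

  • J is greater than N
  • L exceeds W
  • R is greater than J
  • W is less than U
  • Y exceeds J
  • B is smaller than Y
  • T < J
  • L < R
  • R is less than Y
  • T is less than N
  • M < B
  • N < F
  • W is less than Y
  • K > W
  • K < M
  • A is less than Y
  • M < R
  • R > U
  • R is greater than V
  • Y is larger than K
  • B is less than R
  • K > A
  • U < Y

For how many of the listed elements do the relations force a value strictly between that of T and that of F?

Chaining upward from T reaches: N, J, R, Y.
Chaining downward from F reaches: N.
Strictly between T and F are those in both lists: N — 1 element.

1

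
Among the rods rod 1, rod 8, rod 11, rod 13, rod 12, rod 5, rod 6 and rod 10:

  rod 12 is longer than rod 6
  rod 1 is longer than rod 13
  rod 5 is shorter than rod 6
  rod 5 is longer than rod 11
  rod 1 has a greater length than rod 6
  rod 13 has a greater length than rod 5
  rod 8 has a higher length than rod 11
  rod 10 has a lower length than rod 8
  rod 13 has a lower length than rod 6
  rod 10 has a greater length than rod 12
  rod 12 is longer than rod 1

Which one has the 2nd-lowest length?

rod 5

Chaining the given pairs: rod 11 < rod 5 < rod 13 < rod 6 < rod 1 < rod 12 < rod 10 < rod 8.
The 2nd smallest is rod 5.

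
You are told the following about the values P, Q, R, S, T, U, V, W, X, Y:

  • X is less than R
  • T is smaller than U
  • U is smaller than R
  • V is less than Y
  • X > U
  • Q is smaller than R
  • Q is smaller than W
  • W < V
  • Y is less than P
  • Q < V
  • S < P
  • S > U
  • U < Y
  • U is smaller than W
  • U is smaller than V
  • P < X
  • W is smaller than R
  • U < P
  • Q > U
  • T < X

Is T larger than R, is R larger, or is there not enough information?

T < U and U < Q give T < Q.
With Q < W: T < U < Q < W.
Then W < V extends the chain to V.
With V < Y: T < U < Q < W < V < Y.
With Y < P: T < U < Q < W < V < Y < P.
Then P < X extends the chain to X.
Then X < R extends the chain to R.
So R is larger.

R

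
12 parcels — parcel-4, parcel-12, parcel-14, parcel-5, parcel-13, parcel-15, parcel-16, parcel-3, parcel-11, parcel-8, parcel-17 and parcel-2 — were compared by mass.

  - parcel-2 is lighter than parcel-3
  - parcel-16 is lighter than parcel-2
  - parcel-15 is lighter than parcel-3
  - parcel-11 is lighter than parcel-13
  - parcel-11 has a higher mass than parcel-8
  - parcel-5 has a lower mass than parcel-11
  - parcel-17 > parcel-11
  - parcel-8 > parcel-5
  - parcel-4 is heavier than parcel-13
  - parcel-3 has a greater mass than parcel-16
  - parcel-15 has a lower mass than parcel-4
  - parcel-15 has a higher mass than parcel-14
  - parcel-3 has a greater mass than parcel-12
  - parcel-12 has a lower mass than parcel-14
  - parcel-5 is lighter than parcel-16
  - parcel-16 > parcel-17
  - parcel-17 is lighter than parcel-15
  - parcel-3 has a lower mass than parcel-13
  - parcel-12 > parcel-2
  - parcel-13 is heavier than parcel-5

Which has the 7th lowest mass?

The consecutive relations fix a unique order: parcel-5 < parcel-8 < parcel-11 < parcel-17 < parcel-16 < parcel-2 < parcel-12 < parcel-14 < parcel-15 < parcel-3 < parcel-13 < parcel-4.
The 7th smallest is parcel-12.

parcel-12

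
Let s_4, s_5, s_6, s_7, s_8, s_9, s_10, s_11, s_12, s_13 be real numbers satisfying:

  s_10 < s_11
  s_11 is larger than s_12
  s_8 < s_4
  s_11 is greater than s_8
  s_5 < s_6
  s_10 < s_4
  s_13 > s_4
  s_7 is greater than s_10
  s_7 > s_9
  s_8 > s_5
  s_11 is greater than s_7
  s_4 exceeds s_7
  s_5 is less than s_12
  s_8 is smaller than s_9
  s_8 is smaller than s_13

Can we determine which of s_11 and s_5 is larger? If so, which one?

Chaining the given relations: s_5 < s_8 < s_9 < s_7 < s_11.
So s_11 is larger.

s_11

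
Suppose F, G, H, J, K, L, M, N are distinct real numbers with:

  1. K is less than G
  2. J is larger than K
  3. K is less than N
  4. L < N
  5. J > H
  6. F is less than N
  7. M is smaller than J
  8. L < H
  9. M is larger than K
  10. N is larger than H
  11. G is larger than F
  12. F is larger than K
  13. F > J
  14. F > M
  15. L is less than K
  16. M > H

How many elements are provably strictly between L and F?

The relations place L below F. An element lies strictly between them when it is forced above L and also forced below F.
Above L: {H, K, M, J, G, N}. Below F: {H, K, M, J}.
Intersection: {H, K, M, J} — 4.

4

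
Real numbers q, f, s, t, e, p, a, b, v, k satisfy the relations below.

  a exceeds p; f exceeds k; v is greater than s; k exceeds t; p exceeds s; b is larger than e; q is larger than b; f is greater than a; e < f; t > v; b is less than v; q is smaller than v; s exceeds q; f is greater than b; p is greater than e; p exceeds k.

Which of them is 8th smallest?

Piecing the relations together gives one ordering: e < b < q < s < v < t < k < p < a < f.
The 8th smallest is p.

p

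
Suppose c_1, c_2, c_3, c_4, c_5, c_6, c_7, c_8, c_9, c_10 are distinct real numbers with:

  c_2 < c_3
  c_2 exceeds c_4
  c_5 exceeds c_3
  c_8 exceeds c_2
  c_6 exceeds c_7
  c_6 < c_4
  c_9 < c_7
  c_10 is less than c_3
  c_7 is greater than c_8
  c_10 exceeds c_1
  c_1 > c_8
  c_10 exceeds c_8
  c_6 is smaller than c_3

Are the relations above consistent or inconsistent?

inconsistent

We have c_8 < c_7 stated directly, yet also c_7 < c_6 < c_4 < c_2 < c_8 by chaining the others — so c_7 < c_8. Contradiction.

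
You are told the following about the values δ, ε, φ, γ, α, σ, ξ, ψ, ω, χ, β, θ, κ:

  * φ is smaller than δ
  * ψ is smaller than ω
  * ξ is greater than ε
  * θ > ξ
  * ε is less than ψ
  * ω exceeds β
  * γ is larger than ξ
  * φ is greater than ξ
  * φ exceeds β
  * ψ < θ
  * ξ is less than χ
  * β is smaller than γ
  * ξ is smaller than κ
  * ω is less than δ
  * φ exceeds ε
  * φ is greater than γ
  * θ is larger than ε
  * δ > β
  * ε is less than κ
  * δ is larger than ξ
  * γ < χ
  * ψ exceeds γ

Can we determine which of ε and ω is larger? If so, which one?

ω

ε < ξ and ξ < γ give ε < γ.
With γ < ψ: ε < ξ < γ < ψ.
With ψ < ω: ε < ξ < γ < ψ < ω.
So ω is larger.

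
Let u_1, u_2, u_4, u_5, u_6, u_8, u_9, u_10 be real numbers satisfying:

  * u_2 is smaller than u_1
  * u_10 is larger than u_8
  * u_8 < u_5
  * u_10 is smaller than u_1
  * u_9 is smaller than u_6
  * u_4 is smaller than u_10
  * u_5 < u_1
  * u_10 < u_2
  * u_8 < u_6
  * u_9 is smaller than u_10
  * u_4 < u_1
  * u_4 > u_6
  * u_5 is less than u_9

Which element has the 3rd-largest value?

u_10

Chaining the given pairs: u_8 < u_5 < u_9 < u_6 < u_4 < u_10 < u_2 < u_1.
Counting 3 from the largest end gives u_10.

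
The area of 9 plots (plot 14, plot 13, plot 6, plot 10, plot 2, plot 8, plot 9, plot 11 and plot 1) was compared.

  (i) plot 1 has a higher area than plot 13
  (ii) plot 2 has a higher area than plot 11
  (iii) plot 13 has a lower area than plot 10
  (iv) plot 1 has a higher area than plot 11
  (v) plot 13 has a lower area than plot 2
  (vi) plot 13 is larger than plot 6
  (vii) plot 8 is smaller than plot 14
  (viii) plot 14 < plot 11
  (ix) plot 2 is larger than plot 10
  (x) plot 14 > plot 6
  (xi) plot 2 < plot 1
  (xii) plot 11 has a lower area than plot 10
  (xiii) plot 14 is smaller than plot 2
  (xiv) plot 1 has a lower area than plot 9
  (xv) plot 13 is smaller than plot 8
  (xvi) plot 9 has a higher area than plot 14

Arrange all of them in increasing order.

Nothing is placed below plot 6, so it is least; from there plot 6 < plot 13; plot 13 < plot 8; plot 8 < plot 14; plot 14 < plot 11; plot 11 < plot 10; plot 10 < plot 2; plot 2 < plot 1; plot 1 < plot 9, each given directly.

plot 6 < plot 13 < plot 8 < plot 14 < plot 11 < plot 10 < plot 2 < plot 1 < plot 9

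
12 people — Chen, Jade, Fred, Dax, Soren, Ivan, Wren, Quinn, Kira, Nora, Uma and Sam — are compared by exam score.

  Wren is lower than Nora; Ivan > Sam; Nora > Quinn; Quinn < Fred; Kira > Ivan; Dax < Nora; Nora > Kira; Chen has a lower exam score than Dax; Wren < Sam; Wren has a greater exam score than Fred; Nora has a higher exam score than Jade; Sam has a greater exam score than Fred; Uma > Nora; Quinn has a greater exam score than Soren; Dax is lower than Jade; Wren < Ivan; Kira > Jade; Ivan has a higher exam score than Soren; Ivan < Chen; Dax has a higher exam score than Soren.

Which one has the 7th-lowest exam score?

The consecutive relations fix a unique order: Soren < Quinn < Fred < Wren < Sam < Ivan < Chen < Dax < Jade < Kira < Nora < Uma.
The 7th smallest is Chen.

Chen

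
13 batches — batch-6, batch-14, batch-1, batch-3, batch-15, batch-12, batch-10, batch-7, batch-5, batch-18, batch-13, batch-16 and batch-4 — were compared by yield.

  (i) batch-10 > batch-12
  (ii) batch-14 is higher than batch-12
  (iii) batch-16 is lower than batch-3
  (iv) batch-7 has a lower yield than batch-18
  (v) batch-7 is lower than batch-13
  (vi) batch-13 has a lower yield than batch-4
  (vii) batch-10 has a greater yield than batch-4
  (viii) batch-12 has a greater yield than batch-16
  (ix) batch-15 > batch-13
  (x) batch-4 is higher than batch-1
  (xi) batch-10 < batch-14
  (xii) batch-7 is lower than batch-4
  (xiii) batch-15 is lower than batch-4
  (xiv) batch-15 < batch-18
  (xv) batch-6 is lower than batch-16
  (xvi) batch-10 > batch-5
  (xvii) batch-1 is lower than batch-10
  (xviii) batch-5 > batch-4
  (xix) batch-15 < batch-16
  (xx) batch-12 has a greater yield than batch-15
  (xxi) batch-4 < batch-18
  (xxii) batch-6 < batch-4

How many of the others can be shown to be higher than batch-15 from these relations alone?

8

The elements the relations force above batch-15 are batch-16, batch-4, batch-3, batch-12, batch-5, batch-18, batch-10, batch-14 — no chain reaches any other.
That is 8.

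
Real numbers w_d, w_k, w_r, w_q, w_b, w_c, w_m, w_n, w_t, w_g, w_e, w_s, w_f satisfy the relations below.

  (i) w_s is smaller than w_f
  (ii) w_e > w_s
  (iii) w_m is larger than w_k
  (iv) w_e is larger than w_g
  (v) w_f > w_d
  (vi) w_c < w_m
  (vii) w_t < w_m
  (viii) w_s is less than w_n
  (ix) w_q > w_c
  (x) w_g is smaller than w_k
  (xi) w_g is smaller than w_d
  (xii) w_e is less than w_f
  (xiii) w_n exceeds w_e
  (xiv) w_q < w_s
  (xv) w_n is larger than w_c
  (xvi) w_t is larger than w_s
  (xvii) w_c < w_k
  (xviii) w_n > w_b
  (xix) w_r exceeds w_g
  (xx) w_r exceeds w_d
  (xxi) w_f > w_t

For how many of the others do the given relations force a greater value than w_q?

The elements the relations force above w_q are w_s, w_t, w_e, w_n, w_f, w_m — no chain reaches any other.
That is 6.

6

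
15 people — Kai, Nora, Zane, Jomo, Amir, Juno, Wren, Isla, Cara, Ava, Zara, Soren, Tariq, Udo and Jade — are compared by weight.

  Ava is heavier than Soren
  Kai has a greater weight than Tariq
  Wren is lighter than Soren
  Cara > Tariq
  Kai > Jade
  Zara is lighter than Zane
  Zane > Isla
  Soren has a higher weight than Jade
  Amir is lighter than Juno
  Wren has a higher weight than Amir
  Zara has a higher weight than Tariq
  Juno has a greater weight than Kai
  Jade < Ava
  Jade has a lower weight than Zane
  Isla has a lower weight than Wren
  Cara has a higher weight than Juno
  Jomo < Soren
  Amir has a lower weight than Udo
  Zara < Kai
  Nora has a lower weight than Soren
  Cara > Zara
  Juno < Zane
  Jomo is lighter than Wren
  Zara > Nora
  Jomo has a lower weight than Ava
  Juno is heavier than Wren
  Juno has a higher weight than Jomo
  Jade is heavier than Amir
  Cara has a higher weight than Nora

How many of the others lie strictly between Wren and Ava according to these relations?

The relations place Wren below Ava. An element lies strictly between them when it is forced above Wren and also forced below Ava.
Above Wren: {Soren, Juno, Cara, Zane}. Below Ava: {Nora, Amir, Isla, Jomo, Jade, Soren}.
Intersection: {Soren} — 1.

1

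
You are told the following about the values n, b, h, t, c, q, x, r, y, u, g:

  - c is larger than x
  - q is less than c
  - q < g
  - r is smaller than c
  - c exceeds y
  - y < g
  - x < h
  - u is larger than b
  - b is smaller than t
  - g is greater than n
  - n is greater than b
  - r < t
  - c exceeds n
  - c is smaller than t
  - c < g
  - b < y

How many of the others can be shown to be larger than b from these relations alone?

Directly above b: n, y, t, u.
One step further: c, g (6 so far).
Nothing else is reachable above b; 6 in all.

6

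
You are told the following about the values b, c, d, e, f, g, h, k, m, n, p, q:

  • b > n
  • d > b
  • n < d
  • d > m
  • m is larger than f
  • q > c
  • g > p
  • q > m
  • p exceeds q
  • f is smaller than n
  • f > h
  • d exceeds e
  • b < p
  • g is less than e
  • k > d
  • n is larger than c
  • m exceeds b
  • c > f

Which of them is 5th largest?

p

Chaining the given pairs: h < f < c < n < b < m < q < p < g < e < d < k.
Counting 5 from the largest end gives p.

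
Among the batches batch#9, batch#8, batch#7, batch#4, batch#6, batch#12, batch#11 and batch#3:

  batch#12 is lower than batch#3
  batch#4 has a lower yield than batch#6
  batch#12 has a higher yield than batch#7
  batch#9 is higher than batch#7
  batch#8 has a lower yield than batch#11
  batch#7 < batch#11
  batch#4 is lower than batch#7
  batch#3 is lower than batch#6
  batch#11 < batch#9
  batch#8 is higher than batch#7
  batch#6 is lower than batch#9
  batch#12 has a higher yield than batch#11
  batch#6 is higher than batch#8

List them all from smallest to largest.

The consecutive links are each given: batch#4 < batch#7; batch#7 < batch#8; batch#8 < batch#11; batch#11 < batch#12; batch#12 < batch#3; batch#3 < batch#6; batch#6 < batch#9.

batch#4 < batch#7 < batch#8 < batch#11 < batch#12 < batch#3 < batch#6 < batch#9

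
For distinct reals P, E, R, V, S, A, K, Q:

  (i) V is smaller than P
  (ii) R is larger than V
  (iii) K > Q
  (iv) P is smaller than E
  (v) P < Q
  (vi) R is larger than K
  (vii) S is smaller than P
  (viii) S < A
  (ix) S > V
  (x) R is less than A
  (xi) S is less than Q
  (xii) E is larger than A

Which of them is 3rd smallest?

The consecutive relations fix a unique order: V < S < P < Q < K < R < A < E.
The 3rd smallest is P.

P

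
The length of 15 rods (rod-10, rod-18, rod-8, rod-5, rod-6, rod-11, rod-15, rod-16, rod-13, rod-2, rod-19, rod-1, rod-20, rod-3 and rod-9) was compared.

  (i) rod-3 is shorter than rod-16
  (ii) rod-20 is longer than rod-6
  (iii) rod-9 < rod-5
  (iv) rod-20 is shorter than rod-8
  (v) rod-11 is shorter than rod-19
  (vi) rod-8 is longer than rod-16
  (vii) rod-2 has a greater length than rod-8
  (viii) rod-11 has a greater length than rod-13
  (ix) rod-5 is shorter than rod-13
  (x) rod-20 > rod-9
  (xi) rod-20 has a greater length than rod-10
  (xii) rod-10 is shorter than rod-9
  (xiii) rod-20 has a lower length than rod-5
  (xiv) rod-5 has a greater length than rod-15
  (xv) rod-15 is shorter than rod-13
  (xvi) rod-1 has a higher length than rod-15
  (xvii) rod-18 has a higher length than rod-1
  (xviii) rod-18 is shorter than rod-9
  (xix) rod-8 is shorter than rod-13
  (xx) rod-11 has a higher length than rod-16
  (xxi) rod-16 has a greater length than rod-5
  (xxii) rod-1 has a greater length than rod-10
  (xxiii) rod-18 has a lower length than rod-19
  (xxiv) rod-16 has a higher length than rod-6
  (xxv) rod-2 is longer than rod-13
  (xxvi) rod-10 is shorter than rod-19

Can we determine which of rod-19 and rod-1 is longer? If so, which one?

The relevant relations are rod-1 < rod-18; rod-18 < rod-9; rod-9 < rod-20; rod-20 < rod-5; rod-5 < rod-16; rod-16 < rod-8; rod-8 < rod-13; rod-13 < rod-11; rod-11 < rod-19.
Chaining these gives rod-1 < rod-18 < rod-9 < rod-20 < rod-5 < rod-16 < rod-8 < rod-13 < rod-11 < rod-19.
So rod-19 is longer.

rod-19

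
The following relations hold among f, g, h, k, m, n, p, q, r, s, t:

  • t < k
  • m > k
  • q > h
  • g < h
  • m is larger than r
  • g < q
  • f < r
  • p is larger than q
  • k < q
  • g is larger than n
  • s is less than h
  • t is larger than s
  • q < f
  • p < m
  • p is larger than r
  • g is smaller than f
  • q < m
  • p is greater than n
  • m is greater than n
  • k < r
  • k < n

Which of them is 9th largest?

k

The consecutive relations fix a unique order: s < t < k < n < g < h < q < f < r < p < m.
The 9th largest is k.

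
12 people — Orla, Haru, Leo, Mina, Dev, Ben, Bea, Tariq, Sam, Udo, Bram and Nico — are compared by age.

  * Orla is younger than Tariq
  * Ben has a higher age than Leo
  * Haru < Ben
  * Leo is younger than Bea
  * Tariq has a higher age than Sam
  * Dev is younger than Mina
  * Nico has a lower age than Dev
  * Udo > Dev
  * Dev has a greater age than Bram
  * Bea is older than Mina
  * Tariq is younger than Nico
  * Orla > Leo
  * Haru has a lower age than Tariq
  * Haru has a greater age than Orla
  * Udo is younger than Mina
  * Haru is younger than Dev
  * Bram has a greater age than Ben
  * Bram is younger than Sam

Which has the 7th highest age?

Sam

Chaining the given pairs: Leo < Orla < Haru < Ben < Bram < Sam < Tariq < Nico < Dev < Udo < Mina < Bea.
The 7th largest is Sam.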